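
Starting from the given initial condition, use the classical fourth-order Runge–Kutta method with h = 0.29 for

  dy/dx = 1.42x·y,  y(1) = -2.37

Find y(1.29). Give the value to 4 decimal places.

RK4: k1 = f(x_n, y_n); k2 = f(x_n + h/2, y_n + (h/2)·k1); k3 = f(x_n + h/2, y_n + (h/2)·k2); k4 = f(x_n + h, y_n + h·k3); y_{n+1} = y_n + (h/6)·(k1 + 2k2 + 2k3 + k4).
x=1.000000, y=-2.370000:
  k1 = f(1.000000, -2.370000) = -3.365400
  k2 = f(1.145000, -2.857983) = -4.646795
  k3 = f(1.145000, -3.043785) = -4.948890
  k4 = f(1.290000, -3.805178) = -6.970325
  y ← -2.370000 + (0.29/6)·(k1 + 2k2 + 2k3 + k4) = -3.797143
y(1.29) ≈ -3.7971

-3.7971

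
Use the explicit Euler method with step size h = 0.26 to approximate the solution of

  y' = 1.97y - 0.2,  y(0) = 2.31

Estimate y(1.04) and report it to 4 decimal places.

Euler: y_{n+1} = y_n + h·f(t_n, y_n).
t=0.000000, y=2.310000: f=4.350700 → y ← 2.310000 + 0.26·4.350700 = 3.441182
t=0.260000, y=3.441182: f=6.579129 → y ← 3.441182 + 0.26·6.579129 = 5.151755
t=0.520000, y=5.151755: f=9.948958 → y ← 5.151755 + 0.26·9.948958 = 7.738485
t=0.780000, y=7.738485: f=15.044815 → y ← 7.738485 + 0.26·15.044815 = 11.650136
y(1.04) ≈ 11.6501

11.6501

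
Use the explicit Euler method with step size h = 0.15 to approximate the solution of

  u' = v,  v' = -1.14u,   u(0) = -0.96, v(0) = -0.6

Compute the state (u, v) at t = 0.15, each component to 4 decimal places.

-1.0500, -0.4358

Euler on (u,v): u_{n+1} = u_n + h·u', v_{n+1} = v_n + h·v'.
0.000000: (-0.960000, -0.600000); f=(-0.600000, 1.094400) → (-1.050000, -0.435840)
(u(0.15), v(0.15)) ≈ (-1.0500, -0.4358)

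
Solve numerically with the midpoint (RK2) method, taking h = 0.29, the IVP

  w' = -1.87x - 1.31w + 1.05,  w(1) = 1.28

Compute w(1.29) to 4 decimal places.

Midpoint: k1 = f(x_n, w_n); k2 = f(x_n + h/2, w_n + (h/2)·k1); w_{n+1} = w_n + h·k2.
x=1.000000, w=1.280000:
  k1 = f(1.000000, 1.280000) = -2.496800
  k2 = f(1.145000, 0.917964) = -2.293683
  w ← 1.280000 + 0.29·(-2.293683) = 0.614832
w(1.29) ≈ 0.6148

0.6148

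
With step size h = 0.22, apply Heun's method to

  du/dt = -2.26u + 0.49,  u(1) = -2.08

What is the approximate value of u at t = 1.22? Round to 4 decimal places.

-1.2219

Heun: k1 = f(t_n, u_n); k2 = f(t_n + h, u_n + h·k1); u_{n+1} = u_n + (h/2)·(k1 + k2).
t=1.000000, u=-2.080000:
  k1 = f(1.000000, -2.080000) = 5.190800
  k2 = f(1.220000, -0.938024) = 2.609934
  u ← -2.080000 + (0.22/2)·(5.190800 + 2.609934) = -1.221919
u(1.22) ≈ -1.2219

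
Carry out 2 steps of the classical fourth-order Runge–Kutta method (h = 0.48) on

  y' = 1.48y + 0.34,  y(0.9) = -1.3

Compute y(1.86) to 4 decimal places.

RK4: k1 = f(t_n, y_n); k2 = f(t_n + h/2, y_n + (h/2)·k1); k3 = f(t_n + h/2, y_n + (h/2)·k2); k4 = f(t_n + h, y_n + h·k3); y_{n+1} = y_n + (h/6)·(k1 + 2k2 + 2k3 + k4).
t=0.900000, y=-1.300000:
  k1 = f(0.900000, -1.300000) = -1.584000
  k2 = f(1.140000, -1.680160) = -2.146637
  k3 = f(1.140000, -1.815193) = -2.346485
  k4 = f(1.380000, -2.426313) = -3.250943
  y ← -1.300000 + (0.48/6)·(k1 + 2k2 + 2k3 + k4) = -2.405695
t=1.380000, y=-2.405695:
  k1 = f(1.380000, -2.405695) = -3.220429
  k2 = f(1.620000, -3.178598) = -4.364325
  k3 = f(1.620000, -3.453133) = -4.770637
  k4 = f(1.860000, -4.695601) = -6.609489
  y ← -2.405695 + (0.48/6)·(k1 + 2k2 + 2k3 + k4) = -4.653682
y(1.86) ≈ -4.6537

-4.6537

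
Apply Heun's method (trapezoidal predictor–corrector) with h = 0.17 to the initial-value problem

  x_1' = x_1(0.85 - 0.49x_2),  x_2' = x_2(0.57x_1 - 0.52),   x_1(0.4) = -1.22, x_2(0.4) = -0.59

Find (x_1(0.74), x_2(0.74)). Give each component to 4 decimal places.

Heun on (x_1,x_2): k1 = f(t_n, state_n); k2 = f(t_n + h, state_n + h·k1); state_{n+1} = state_n + (h/2)·(k1 + k2).
0.400000: (-1.220000, -0.590000)
  k1 = (-1.389702, 0.717086)
  predictor → (-1.456249, -0.468095)
  k2 = (-1.571827, 0.631958)
  → (-1.471730, -0.475331)
0.570000: (-1.471730, -0.475331)
  k1 = (-1.593755, 0.645921)
  predictor → (-1.742668, -0.365525)
  k2 = (-1.793392, 0.553156)
  → (-1.759637, -0.373410)
(x_1(0.74), x_2(0.74)) ≈ (-1.7596, -0.3734)

-1.7596, -0.3734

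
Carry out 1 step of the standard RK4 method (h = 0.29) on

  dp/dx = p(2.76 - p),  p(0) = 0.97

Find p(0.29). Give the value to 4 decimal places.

1.5090

RK4: k1 = f(x_n, p_n); k2 = f(x_n + h/2, p_n + (h/2)·k1); k3 = f(x_n + h/2, p_n + (h/2)·k2); k4 = f(x_n + h, p_n + h·k3); p_{n+1} = p_n + (h/6)·(k1 + 2k2 + 2k3 + k4).
x=0.000000, p=0.970000:
  k1 = f(0.000000, 0.970000) = 1.736300
  k2 = f(0.145000, 1.221763) = 1.879361
  k3 = f(0.145000, 1.242507) = 1.885496
  k4 = f(0.290000, 1.516794) = 1.885687
  p ← 0.970000 + (0.29/6)·(k1 + 2k2 + 2k3 + k4) = 1.508999
p(0.29) ≈ 1.5090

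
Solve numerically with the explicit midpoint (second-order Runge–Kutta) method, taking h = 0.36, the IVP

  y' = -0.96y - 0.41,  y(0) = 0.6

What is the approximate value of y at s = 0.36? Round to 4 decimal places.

0.3064

Midpoint: k1 = f(s_n, y_n); k2 = f(s_n + h/2, y_n + (h/2)·k1); y_{n+1} = y_n + h·k2.
s=0.000000, y=0.600000:
  k1 = f(0.000000, 0.600000) = -0.986000
  k2 = f(0.180000, 0.422520) = -0.815619
  y ← 0.600000 + 0.36·(-0.815619) = 0.306377
y(0.36) ≈ 0.3064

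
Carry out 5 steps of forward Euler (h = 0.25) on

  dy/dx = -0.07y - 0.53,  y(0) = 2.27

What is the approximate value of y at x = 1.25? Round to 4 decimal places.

Euler: y_{n+1} = y_n + h·f(x_n, y_n).
x=0.000000, y=2.270000: f=-0.688900 → y ← 2.270000 + 0.25·(-0.688900) = 2.097775
x=0.250000, y=2.097775: f=-0.676844 → y ← 2.097775 + 0.25·(-0.676844) = 1.928564
x=0.500000, y=1.928564: f=-0.664999 → y ← 1.928564 + 0.25·(-0.664999) = 1.762314
x=0.750000, y=1.762314: f=-0.653362 → y ← 1.762314 + 0.25·(-0.653362) = 1.598974
x=1.000000, y=1.598974: f=-0.641928 → y ← 1.598974 + 0.25·(-0.641928) = 1.438492
y(1.25) ≈ 1.4385

1.4385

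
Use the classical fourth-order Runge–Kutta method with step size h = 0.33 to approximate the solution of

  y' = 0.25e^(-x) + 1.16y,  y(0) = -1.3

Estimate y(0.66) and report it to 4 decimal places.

RK4: k1 = f(x_n, y_n); k2 = f(x_n + h/2, y_n + (h/2)·k1); k3 = f(x_n + h/2, y_n + (h/2)·k2); k4 = f(x_n + h, y_n + h·k3); y_{n+1} = y_n + (h/6)·(k1 + 2k2 + 2k3 + k4).
x=0.000000, y=-1.300000:
  k1 = f(0.000000, -1.300000) = -1.258000
  k2 = f(0.165000, -1.507570) = -1.536808
  k3 = f(0.165000, -1.553573) = -1.590172
  k4 = f(0.330000, -1.824757) = -1.936987
  y ← -1.300000 + (0.33/6)·(k1 + 2k2 + 2k3 + k4) = -1.819692
x=0.330000, y=-1.819692:
  k1 = f(0.330000, -1.819692) = -1.931112
  k2 = f(0.495000, -2.138325) = -2.328065
  k3 = f(0.495000, -2.203823) = -2.404042
  k4 = f(0.660000, -2.613026) = -2.901897
  y ← -1.819692 + (0.33/6)·(k1 + 2k2 + 2k3 + k4) = -2.606039
y(0.66) ≈ -2.6060

-2.6060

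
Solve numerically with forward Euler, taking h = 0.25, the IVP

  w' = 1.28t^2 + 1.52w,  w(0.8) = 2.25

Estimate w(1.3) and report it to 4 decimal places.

4.9203

Euler: w_{n+1} = w_n + h·f(t_n, w_n).
t=0.800000, w=2.250000: f=4.239200 → w ← 2.250000 + 0.25·4.239200 = 3.309800
t=1.050000, w=3.309800: f=6.442096 → w ← 3.309800 + 0.25·6.442096 = 4.920324
w(1.3) ≈ 4.9203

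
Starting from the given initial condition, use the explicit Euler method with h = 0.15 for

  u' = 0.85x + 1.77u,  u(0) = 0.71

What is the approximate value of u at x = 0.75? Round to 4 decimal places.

Euler: u_{n+1} = u_n + h·f(x_n, u_n).
x=0.000000, u=0.710000: f=1.256700 → u ← 0.710000 + 0.15·1.256700 = 0.898505
x=0.150000, u=0.898505: f=1.717854 → u ← 0.898505 + 0.15·1.717854 = 1.156183
x=0.300000, u=1.156183: f=2.301444 → u ← 1.156183 + 0.15·2.301444 = 1.501400
x=0.450000, u=1.501400: f=3.039977 → u ← 1.501400 + 0.15·3.039977 = 1.957396
x=0.600000, u=1.957396: f=3.974591 → u ← 1.957396 + 0.15·3.974591 = 2.553585
u(0.75) ≈ 2.5536

2.5536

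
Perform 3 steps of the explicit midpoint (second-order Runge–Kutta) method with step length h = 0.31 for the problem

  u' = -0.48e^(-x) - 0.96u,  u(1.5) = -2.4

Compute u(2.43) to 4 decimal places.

Midpoint: k1 = f(x_n, u_n); k2 = f(x_n + h/2, u_n + (h/2)·k1); u_{n+1} = u_n + h·k2.
x=1.500000, u=-2.400000:
  k1 = f(1.500000, -2.400000) = 2.196898
  k2 = f(1.655000, -2.059481) = 1.885377
  u ← -2.400000 + 0.31·1.885377 = -1.815533
x=1.810000, u=-1.815533:
  k1 = f(1.810000, -1.815533) = 1.664358
  k2 = f(1.965000, -1.557558) = 1.427980
  u ← -1.815533 + 0.31·1.427980 = -1.372859
x=2.120000, u=-1.372859:
  k1 = f(2.120000, -1.372859) = 1.260330
  k2 = f(2.275000, -1.177508) = 1.081065
  u ← -1.372859 + 0.31·1.081065 = -1.037729
u(2.43) ≈ -1.0377

-1.0377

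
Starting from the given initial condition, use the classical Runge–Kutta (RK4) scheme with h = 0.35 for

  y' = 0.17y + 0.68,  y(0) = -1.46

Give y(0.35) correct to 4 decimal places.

-1.3043

RK4: k1 = f(t_n, y_n); k2 = f(t_n + h/2, y_n + (h/2)·k1); k3 = f(t_n + h/2, y_n + (h/2)·k2); k4 = f(t_n + h, y_n + h·k3); y_{n+1} = y_n + (h/6)·(k1 + 2k2 + 2k3 + k4).
t=0.000000, y=-1.460000:
  k1 = f(0.000000, -1.460000) = 0.431800
  k2 = f(0.175000, -1.384435) = 0.444646
  k3 = f(0.175000, -1.382187) = 0.445028
  k4 = f(0.350000, -1.304240) = 0.458279
  y ← -1.460000 + (0.35/6)·(k1 + 2k2 + 2k3 + k4) = -1.304283
y(0.35) ≈ -1.3043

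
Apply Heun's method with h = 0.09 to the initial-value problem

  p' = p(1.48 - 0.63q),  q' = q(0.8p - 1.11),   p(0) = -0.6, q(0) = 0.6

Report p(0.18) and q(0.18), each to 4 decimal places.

-0.7381, 0.4471

Heun on (p,q): k1 = f(s_n, state_n); k2 = f(s_n + h, state_n + h·k1); state_{n+1} = state_n + (h/2)·(k1 + k2).
0.000000: (-0.600000, 0.600000)
  k1 = (-0.661200, -0.954000)
  predictor → (-0.659508, 0.514140)
  k2 = (-0.762452, -0.841959)
  → (-0.664064, 0.519182)
0.090000: (-0.664064, 0.519182)
  k1 = (-0.765610, -0.852108)
  predictor → (-0.732969, 0.442492)
  k2 = (-0.880465, -0.750633)
  → (-0.738138, 0.447059)
(p(0.18), q(0.18)) ≈ (-0.7381, 0.4471)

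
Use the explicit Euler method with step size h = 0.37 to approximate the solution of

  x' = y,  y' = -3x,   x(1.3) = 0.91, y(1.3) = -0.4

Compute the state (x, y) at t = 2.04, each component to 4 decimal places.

0.2403, -2.2559

Euler on (x,y): x_{n+1} = x_n + h·x', y_{n+1} = y_n + h·y'.
1.300000: (0.910000, -0.400000); f=(-0.400000, -2.730000) → (0.762000, -1.410100)
1.670000: (0.762000, -1.410100); f=(-1.410100, -2.286000) → (0.240263, -2.255920)
(x(2.04), y(2.04)) ≈ (0.2403, -2.2559)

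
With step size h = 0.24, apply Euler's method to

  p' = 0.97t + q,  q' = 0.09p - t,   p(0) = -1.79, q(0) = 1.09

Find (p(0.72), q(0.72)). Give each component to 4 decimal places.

-0.8779, 0.8192

Euler on (p,q): p_{n+1} = p_n + h·p', q_{n+1} = q_n + h·q'.
0.000000: (-1.790000, 1.090000); f=(1.090000, -0.161100) → (-1.528400, 1.051336)
0.240000: (-1.528400, 1.051336); f=(1.284136, -0.377556) → (-1.220207, 0.960723)
0.480000: (-1.220207, 0.960723); f=(1.426323, -0.589819) → (-0.877890, 0.819166)
(p(0.72), q(0.72)) ≈ (-0.8779, 0.8192)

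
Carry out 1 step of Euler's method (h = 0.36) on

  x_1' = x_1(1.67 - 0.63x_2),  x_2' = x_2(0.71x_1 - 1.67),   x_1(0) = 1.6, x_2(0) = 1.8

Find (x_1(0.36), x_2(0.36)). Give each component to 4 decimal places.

Euler on (x_1,x_2): x_1_{n+1} = x_1_n + h·x_1', x_2_{n+1} = x_2_n + h·x_2'.
0.000000: (1.600000, 1.800000); f=(0.857600, -0.961200) → (1.908736, 1.453968)
(x_1(0.36), x_2(0.36)) ≈ (1.9087, 1.4540)

1.9087, 1.4540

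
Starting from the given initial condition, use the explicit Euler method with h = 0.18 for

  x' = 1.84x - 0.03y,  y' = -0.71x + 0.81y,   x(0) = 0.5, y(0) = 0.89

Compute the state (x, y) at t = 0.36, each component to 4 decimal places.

0.8745, 1.0108

Euler on (x,y): x_{n+1} = x_n + h·x', y_{n+1} = y_n + h·y'.
0.000000: (0.500000, 0.890000); f=(0.893300, 0.365900) → (0.660794, 0.955862)
0.180000: (0.660794, 0.955862); f=(1.187185, 0.305084) → (0.874487, 1.010777)
(x(0.36), y(0.36)) ≈ (0.8745, 1.0108)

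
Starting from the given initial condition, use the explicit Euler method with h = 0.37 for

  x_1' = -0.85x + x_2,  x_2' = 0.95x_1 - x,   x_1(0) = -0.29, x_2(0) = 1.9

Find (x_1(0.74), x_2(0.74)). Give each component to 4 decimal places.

0.9619, 1.8063

Euler on (x_1,x_2): x_1_{n+1} = x_1_n + h·x_1', x_2_{n+1} = x_2_n + h·x_2'.
0.000000: (-0.290000, 1.900000); f=(1.900000, -0.275500) → (0.413000, 1.798065)
0.370000: (0.413000, 1.798065); f=(1.483565, 0.022350) → (0.961919, 1.806334)
(x_1(0.74), x_2(0.74)) ≈ (0.9619, 1.8063)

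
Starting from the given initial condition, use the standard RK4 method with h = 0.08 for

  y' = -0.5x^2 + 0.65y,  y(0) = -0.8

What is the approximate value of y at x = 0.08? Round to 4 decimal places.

-0.8428

RK4: k1 = f(x_n, y_n); k2 = f(x_n + h/2, y_n + (h/2)·k1); k3 = f(x_n + h/2, y_n + (h/2)·k2); k4 = f(x_n + h, y_n + h·k3); y_{n+1} = y_n + (h/6)·(k1 + 2k2 + 2k3 + k4).
x=0.000000, y=-0.800000:
  k1 = f(0.000000, -0.800000) = -0.520000
  k2 = f(0.040000, -0.820800) = -0.534320
  k3 = f(0.040000, -0.821373) = -0.534692
  k4 = f(0.080000, -0.842775) = -0.551004
  y ← -0.800000 + (0.08/6)·(k1 + 2k2 + 2k3 + k4) = -0.842787
y(0.08) ≈ -0.8428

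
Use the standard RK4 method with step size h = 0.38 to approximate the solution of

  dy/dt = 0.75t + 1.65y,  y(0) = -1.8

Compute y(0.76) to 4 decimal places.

-5.9582

RK4: k1 = f(t_n, y_n); k2 = f(t_n + h/2, y_n + (h/2)·k1); k3 = f(t_n + h/2, y_n + (h/2)·k2); k4 = f(t_n + h, y_n + h·k3); y_{n+1} = y_n + (h/6)·(k1 + 2k2 + 2k3 + k4).
t=0.000000, y=-1.800000:
  k1 = f(0.000000, -1.800000) = -2.970000
  k2 = f(0.190000, -2.364300) = -3.758595
  k3 = f(0.190000, -2.514133) = -4.005820
  k4 = f(0.380000, -3.322211) = -5.196649
  y ← -1.800000 + (0.38/6)·(k1 + 2k2 + 2k3 + k4) = -3.300714
t=0.380000, y=-3.300714:
  k1 = f(0.380000, -3.300714) = -5.161177
  k2 = f(0.570000, -4.281337) = -6.636707
  k3 = f(0.570000, -4.561688) = -7.099285
  k4 = f(0.760000, -5.998442) = -9.327429
  y ← -3.300714 + (0.38/6)·(k1 + 2k2 + 2k3 + k4) = -5.958218
y(0.76) ≈ -5.9582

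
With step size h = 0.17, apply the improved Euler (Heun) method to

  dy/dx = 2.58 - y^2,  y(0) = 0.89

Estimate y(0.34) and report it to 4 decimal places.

1.3115

Heun: k1 = f(x_n, y_n); k2 = f(x_n + h, y_n + h·k1); y_{n+1} = y_n + (h/2)·(k1 + k2).
x=0.000000, y=0.890000:
  k1 = f(0.000000, 0.890000) = 1.787900
  k2 = f(0.170000, 1.193943) = 1.154500
  y ← 0.890000 + (0.17/2)·(1.787900 + 1.154500) = 1.140104
x=0.170000, y=1.140104:
  k1 = f(0.170000, 1.140104) = 1.280163
  k2 = f(0.340000, 1.357732) = 0.736565
  y ← 1.140104 + (0.17/2)·(1.280163 + 0.736565) = 1.311526
y(0.34) ≈ 1.3115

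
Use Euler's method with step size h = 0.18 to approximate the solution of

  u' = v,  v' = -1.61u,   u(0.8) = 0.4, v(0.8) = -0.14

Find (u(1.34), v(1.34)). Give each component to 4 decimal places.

Euler on (u,v): u_{n+1} = u_n + h·u', v_{n+1} = v_n + h·v'.
0.800000: (0.400000, -0.140000); f=(-0.140000, -0.644000) → (0.374800, -0.255920)
0.980000: (0.374800, -0.255920); f=(-0.255920, -0.603428) → (0.328734, -0.364537)
1.160000: (0.328734, -0.364537); f=(-0.364537, -0.529262) → (0.263118, -0.459804)
(u(1.34), v(1.34)) ≈ (0.2631, -0.4598)

0.2631, -0.4598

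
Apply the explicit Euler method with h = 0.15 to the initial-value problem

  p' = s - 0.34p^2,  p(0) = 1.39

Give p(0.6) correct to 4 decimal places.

Euler: p_{n+1} = p_n + h·f(s_n, p_n).
s=0.000000, p=1.390000: f=-0.656914 → p ← 1.390000 + 0.15·(-0.656914) = 1.291463
s=0.150000, p=1.291463: f=-0.417078 → p ← 1.291463 + 0.15·(-0.417078) = 1.228901
s=0.300000, p=1.228901: f=-0.213467 → p ← 1.228901 + 0.15·(-0.213467) = 1.196881
s=0.450000, p=1.196881: f=-0.037058 → p ← 1.196881 + 0.15·(-0.037058) = 1.191322
p(0.6) ≈ 1.1913

1.1913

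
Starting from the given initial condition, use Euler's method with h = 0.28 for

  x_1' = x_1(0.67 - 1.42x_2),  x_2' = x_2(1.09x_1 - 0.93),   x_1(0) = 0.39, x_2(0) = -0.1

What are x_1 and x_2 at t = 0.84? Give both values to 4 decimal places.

Euler on (x_1,x_2): x_1_{n+1} = x_1_n + h·x_1', x_2_{n+1} = x_2_n + h·x_2'.
0.000000: (0.390000, -0.100000); f=(0.316680, 0.050490) → (0.478670, -0.085863)
0.280000: (0.478670, -0.085863); f=(0.379071, 0.035053) → (0.584810, -0.076048)
0.560000: (0.584810, -0.076048); f=(0.454975, 0.022248) → (0.712203, -0.069818)
(x_1(0.84), x_2(0.84)) ≈ (0.7122, -0.0698)

0.7122, -0.0698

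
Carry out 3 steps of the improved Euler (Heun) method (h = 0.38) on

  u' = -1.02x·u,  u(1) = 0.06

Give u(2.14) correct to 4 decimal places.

0.0117

Heun: k1 = f(x_n, u_n); k2 = f(x_n + h, u_n + h·k1); u_{n+1} = u_n + (h/2)·(k1 + k2).
x=1.000000, u=0.060000:
  k1 = f(1.000000, 0.060000) = -0.061200
  k2 = f(1.380000, 0.036744) = -0.051721
  u ← 0.060000 + (0.38/2)·(-0.061200 + (-0.051721)) = 0.038545
x=1.380000, u=0.038545:
  k1 = f(1.380000, 0.038545) = -0.054256
  k2 = f(1.760000, 0.017928) = -0.032184
  u ← 0.038545 + (0.38/2)·(-0.054256 + (-0.032184)) = 0.022121
x=1.760000, u=0.022121:
  k1 = f(1.760000, 0.022121) = -0.039712
  k2 = f(2.140000, 0.007031) = -0.015347
  u ← 0.022121 + (0.38/2)·(-0.039712 + (-0.015347)) = 0.011660
u(2.14) ≈ 0.0117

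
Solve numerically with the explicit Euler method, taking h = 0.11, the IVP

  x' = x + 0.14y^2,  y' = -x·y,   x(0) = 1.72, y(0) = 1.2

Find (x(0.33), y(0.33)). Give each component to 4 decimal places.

Euler on (x,y): x_{n+1} = x_n + h·x', y_{n+1} = y_n + h·y'.
0.000000: (1.720000, 1.200000); f=(1.921600, -2.064000) → (1.931376, 0.972960)
0.110000: (1.931376, 0.972960); f=(2.063907, -1.879152) → (2.158406, 0.766253)
0.220000: (2.158406, 0.766253); f=(2.240606, -1.653886) → (2.404872, 0.584326)
(x(0.33), y(0.33)) ≈ (2.4049, 0.5843)

2.4049, 0.5843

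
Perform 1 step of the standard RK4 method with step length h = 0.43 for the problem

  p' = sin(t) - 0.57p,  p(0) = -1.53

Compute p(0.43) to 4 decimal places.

-1.1134

RK4: k1 = f(t_n, p_n); k2 = f(t_n + h/2, p_n + (h/2)·k1); k3 = f(t_n + h/2, p_n + (h/2)·k2); k4 = f(t_n + h, p_n + h·k3); p_{n+1} = p_n + (h/6)·(k1 + 2k2 + 2k3 + k4).
t=0.000000, p=-1.530000:
  k1 = f(0.000000, -1.530000) = 0.872100
  k2 = f(0.215000, -1.342499) = 0.978572
  k3 = f(0.215000, -1.319607) = 0.965523
  k4 = f(0.430000, -1.114825) = 1.052321
  p ← -1.530000 + (0.43/6)·(k1 + 2k2 + 2k3 + k4) = -1.113430
p(0.43) ≈ -1.1134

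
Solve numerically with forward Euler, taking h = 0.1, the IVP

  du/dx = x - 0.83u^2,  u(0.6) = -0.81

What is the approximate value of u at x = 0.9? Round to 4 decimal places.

-0.7597

Euler: u_{n+1} = u_n + h·f(x_n, u_n).
x=0.600000, u=-0.810000: f=0.055437 → u ← -0.810000 + 0.1·0.055437 = -0.804456
x=0.700000, u=-0.804456: f=0.162866 → u ← -0.804456 + 0.1·0.162866 = -0.788170
x=0.800000, u=-0.788170: f=0.284394 → u ← -0.788170 + 0.1·0.284394 = -0.759730
u(0.9) ≈ -0.7597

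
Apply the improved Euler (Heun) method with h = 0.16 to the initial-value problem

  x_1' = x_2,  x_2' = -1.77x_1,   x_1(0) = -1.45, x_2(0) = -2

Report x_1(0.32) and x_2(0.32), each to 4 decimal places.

-1.9448, -1.0171

Heun on (x_1,x_2): k1 = f(t_n, state_n); k2 = f(t_n + h, state_n + h·k1); state_{n+1} = state_n + (h/2)·(k1 + k2).
0.000000: (-1.450000, -2.000000)
  k1 = (-2.000000, 2.566500)
  predictor → (-1.770000, -1.589360)
  k2 = (-1.589360, 3.132900)
  → (-1.737149, -1.544048)
0.160000: (-1.737149, -1.544048)
  k1 = (-1.544048, 3.074753)
  predictor → (-1.984196, -1.052087)
  k2 = (-1.052087, 3.512028)
  → (-1.944840, -1.017106)
(x_1(0.32), x_2(0.32)) ≈ (-1.9448, -1.0171)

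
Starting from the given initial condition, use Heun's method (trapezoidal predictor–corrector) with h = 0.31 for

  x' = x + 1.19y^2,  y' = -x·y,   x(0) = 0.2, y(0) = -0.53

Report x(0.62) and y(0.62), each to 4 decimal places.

0.6136, -0.4172

Heun on (x,y): k1 = f(s_n, state_n); k2 = f(s_n + h, state_n + h·k1); state_{n+1} = state_n + (h/2)·(k1 + k2).
0.000000: (0.200000, -0.530000)
  k1 = (0.534271, 0.106000)
  predictor → (0.365624, -0.497140)
  k2 = (0.659730, 0.181766)
  → (0.385070, -0.485396)
0.310000: (0.385070, -0.485396)
  k1 = (0.665446, 0.186912)
  predictor → (0.591358, -0.427454)
  k2 = (0.808791, 0.252778)
  → (0.613577, -0.417244)
(x(0.62), y(0.62)) ≈ (0.6136, -0.4172)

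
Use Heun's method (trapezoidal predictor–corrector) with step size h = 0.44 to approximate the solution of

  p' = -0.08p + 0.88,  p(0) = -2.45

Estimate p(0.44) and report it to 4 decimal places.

-1.9849

Heun: k1 = f(s_n, p_n); k2 = f(s_n + h, p_n + h·k1); p_{n+1} = p_n + (h/2)·(k1 + k2).
s=0.000000, p=-2.450000:
  k1 = f(0.000000, -2.450000) = 1.076000
  k2 = f(0.440000, -1.976560) = 1.038125
  p ← -2.450000 + (0.44/2)·(1.076000 + 1.038125) = -1.984893
p(0.44) ≈ -1.9849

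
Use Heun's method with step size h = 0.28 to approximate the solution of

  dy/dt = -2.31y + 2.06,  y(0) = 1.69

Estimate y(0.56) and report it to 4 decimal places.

1.1442

Heun: k1 = f(t_n, y_n); k2 = f(t_n + h, y_n + h·k1); y_{n+1} = y_n + (h/2)·(k1 + k2).
t=0.000000, y=1.690000:
  k1 = f(0.000000, 1.690000) = -1.843900
  k2 = f(0.280000, 1.173708) = -0.651265
  y ← 1.690000 + (0.28/2)·(-1.843900 + (-0.651265)) = 1.340677
t=0.280000, y=1.340677:
  k1 = f(0.280000, 1.340677) = -1.036963
  k2 = f(0.560000, 1.050327) = -0.366256
  y ← 1.340677 + (0.28/2)·(-1.036963 + (-0.366256)) = 1.144226
y(0.56) ≈ 1.1442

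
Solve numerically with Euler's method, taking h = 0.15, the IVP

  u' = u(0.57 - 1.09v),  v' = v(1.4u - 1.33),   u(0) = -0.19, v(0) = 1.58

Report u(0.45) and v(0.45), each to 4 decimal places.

-0.1306, 0.7113

Euler on (u,v): u_{n+1} = u_n + h·u', v_{n+1} = v_n + h·v'.
0.000000: (-0.190000, 1.580000); f=(0.218918, -2.521680) → (-0.157162, 1.201748)
0.150000: (-0.157162, 1.201748); f=(0.116285, -1.862742) → (-0.139720, 0.922337)
0.300000: (-0.139720, 0.922337); f=(0.060826, -1.407124) → (-0.130596, 0.711268)
(u(0.45), v(0.45)) ≈ (-0.1306, 0.7113)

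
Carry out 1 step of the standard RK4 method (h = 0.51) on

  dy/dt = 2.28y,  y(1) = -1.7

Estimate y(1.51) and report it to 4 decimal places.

-5.4010

RK4: k1 = f(t_n, y_n); k2 = f(t_n + h/2, y_n + (h/2)·k1); k3 = f(t_n + h/2, y_n + (h/2)·k2); k4 = f(t_n + h, y_n + h·k3); y_{n+1} = y_n + (h/6)·(k1 + 2k2 + 2k3 + k4).
t=1.000000, y=-1.700000:
  k1 = f(1.000000, -1.700000) = -3.876000
  k2 = f(1.255000, -2.688380) = -6.129506
  k3 = f(1.255000, -3.263024) = -7.439695
  k4 = f(1.510000, -5.494244) = -12.526877
  y ← -1.700000 + (0.51/6)·(k1 + 2k2 + 2k3 + k4) = -5.401009
y(1.51) ≈ -5.4010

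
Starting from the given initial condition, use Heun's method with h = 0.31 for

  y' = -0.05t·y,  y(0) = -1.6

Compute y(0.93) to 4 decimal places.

-1.5658

Heun: k1 = f(t_n, y_n); k2 = f(t_n + h, y_n + h·k1); y_{n+1} = y_n + (h/2)·(k1 + k2).
t=0.000000, y=-1.600000:
  k1 = f(0.000000, -1.600000) = 0.000000
  k2 = f(0.310000, -1.600000) = 0.024800
  y ← -1.600000 + (0.31/2)·(0.000000 + 0.024800) = -1.596156
t=0.310000, y=-1.596156:
  k1 = f(0.310000, -1.596156) = 0.024740
  k2 = f(0.620000, -1.588486) = 0.049243
  y ← -1.596156 + (0.31/2)·(0.024740 + 0.049243) = -1.584689
t=0.620000, y=-1.584689:
  k1 = f(0.620000, -1.584689) = 0.049125
  k2 = f(0.930000, -1.569460) = 0.072980
  y ← -1.584689 + (0.31/2)·(0.049125 + 0.072980) = -1.565762
y(0.93) ≈ -1.5658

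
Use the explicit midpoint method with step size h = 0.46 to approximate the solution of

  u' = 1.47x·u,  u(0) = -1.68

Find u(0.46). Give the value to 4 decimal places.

-1.9413

Midpoint: k1 = f(x_n, u_n); k2 = f(x_n + h/2, u_n + (h/2)·k1); u_{n+1} = u_n + h·k2.
x=0.000000, u=-1.680000:
  k1 = f(0.000000, -1.680000) = 0.000000
  k2 = f(0.230000, -1.680000) = -0.568008
  u ← -1.680000 + 0.46·(-0.568008) = -1.941284
u(0.46) ≈ -1.9413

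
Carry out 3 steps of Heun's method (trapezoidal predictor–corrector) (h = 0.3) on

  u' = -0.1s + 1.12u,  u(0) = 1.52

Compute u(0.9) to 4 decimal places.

Heun: k1 = f(s_n, u_n); k2 = f(s_n + h, u_n + h·k1); u_{n+1} = u_n + (h/2)·(k1 + k2).
s=0.000000, u=1.520000:
  k1 = f(0.000000, 1.520000) = 1.702400
  k2 = f(0.300000, 2.030720) = 2.244406
  u ← 1.520000 + (0.3/2)·(1.702400 + 2.244406) = 2.112021
s=0.300000, u=2.112021:
  k1 = f(0.300000, 2.112021) = 2.335463
  k2 = f(0.600000, 2.812660) = 3.090179
  u ← 2.112021 + (0.3/2)·(2.335463 + 3.090179) = 2.925867
s=0.600000, u=2.925867:
  k1 = f(0.600000, 2.925867) = 3.216971
  k2 = f(0.900000, 3.890959) = 4.267874
  u ← 2.925867 + (0.3/2)·(3.216971 + 4.267874) = 4.048594
u(0.9) ≈ 4.0486

4.0486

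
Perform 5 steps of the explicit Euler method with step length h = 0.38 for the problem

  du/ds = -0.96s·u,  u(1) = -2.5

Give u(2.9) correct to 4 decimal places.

Euler: u_{n+1} = u_n + h·f(s_n, u_n).
s=1.000000, u=-2.500000: f=2.400000 → u ← -2.500000 + 0.38·2.400000 = -1.588000
s=1.380000, u=-1.588000: f=2.103782 → u ← -1.588000 + 0.38·2.103782 = -0.788563
s=1.760000, u=-0.788563: f=1.332356 → u ← -0.788563 + 0.38·1.332356 = -0.282268
s=2.140000, u=-0.282268: f=0.579891 → u ← -0.282268 + 0.38·0.579891 = -0.061909
s=2.520000, u=-0.061909: f=0.149771 → u ← -0.061909 + 0.38·0.149771 = -0.004996
u(2.9) ≈ -0.0050

-0.0050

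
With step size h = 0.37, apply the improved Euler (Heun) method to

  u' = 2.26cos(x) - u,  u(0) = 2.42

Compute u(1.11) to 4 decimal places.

Heun: k1 = f(x_n, u_n); k2 = f(x_n + h, u_n + h·k1); u_{n+1} = u_n + (h/2)·(k1 + k2).
x=0.000000, u=2.420000:
  k1 = f(0.000000, 2.420000) = -0.160000
  k2 = f(0.370000, 2.360800) = -0.253740
  u ← 2.420000 + (0.37/2)·(-0.160000 + (-0.253740)) = 2.343458
x=0.370000, u=2.343458:
  k1 = f(0.370000, 2.343458) = -0.236398
  k2 = f(0.740000, 2.255991) = -0.587052
  u ← 2.343458 + (0.37/2)·(-0.236398 + (-0.587052)) = 2.191120
x=0.740000, u=2.191120:
  k1 = f(0.740000, 2.191120) = -0.522181
  k2 = f(1.110000, 1.997913) = -0.992978
  u ← 2.191120 + (0.37/2)·(-0.522181 + (-0.992978)) = 1.910815
u(1.11) ≈ 1.9108

1.9108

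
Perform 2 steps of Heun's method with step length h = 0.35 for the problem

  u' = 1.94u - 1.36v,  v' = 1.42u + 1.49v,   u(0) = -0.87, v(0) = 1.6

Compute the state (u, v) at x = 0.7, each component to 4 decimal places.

Heun on (u,v): k1 = f(x_n, state_n); k2 = f(x_n + h, state_n + h·k1); state_{n+1} = state_n + (h/2)·(k1 + k2).
0.000000: (-0.870000, 1.600000)
  k1 = (-3.863800, 1.148600)
  predictor → (-2.222330, 2.002010)
  k2 = (-7.034054, -0.172714)
  → (-2.777124, 1.770780)
0.350000: (-2.777124, 1.770780)
  k1 = (-7.795882, -1.305054)
  predictor → (-5.505683, 1.314011)
  k2 = (-12.468081, -5.860194)
  → (-6.323318, 0.516862)
(u(0.7), v(0.7)) ≈ (-6.3233, 0.5169)

-6.3233, 0.5169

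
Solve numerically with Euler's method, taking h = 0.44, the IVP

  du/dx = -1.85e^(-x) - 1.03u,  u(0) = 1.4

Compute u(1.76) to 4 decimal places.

-0.5667

Euler: u_{n+1} = u_n + h·f(x_n, u_n).
x=0.000000, u=1.400000: f=-3.292000 → u ← 1.400000 + 0.44·(-3.292000) = -0.048480
x=0.440000, u=-0.048480: f=-1.141533 → u ← -0.048480 + 0.44·(-1.141533) = -0.550755
x=0.880000, u=-0.550755: f=-0.200071 → u ← -0.550755 + 0.44·(-0.200071) = -0.638786
x=1.320000, u=-0.638786: f=0.163749 → u ← -0.638786 + 0.44·0.163749 = -0.566736
u(1.76) ≈ -0.5667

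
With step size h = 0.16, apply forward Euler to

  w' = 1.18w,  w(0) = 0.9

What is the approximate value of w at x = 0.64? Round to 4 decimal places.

1.7975

Euler: w_{n+1} = w_n + h·f(x_n, w_n).
x=0.000000, w=0.900000: f=1.062000 → w ← 0.900000 + 0.16·1.062000 = 1.069920
x=0.160000, w=1.069920: f=1.262506 → w ← 1.069920 + 0.16·1.262506 = 1.271921
x=0.320000, w=1.271921: f=1.500867 → w ← 1.271921 + 0.16·1.500867 = 1.512060
x=0.480000, w=1.512060: f=1.784230 → w ← 1.512060 + 0.16·1.784230 = 1.797536
w(0.64) ≈ 1.7975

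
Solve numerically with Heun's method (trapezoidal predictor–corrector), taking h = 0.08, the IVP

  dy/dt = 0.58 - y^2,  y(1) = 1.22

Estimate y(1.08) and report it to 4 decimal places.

Heun: k1 = f(t_n, y_n); k2 = f(t_n + h, y_n + h·k1); y_{n+1} = y_n + (h/2)·(k1 + k2).
t=1.000000, y=1.220000:
  k1 = f(1.000000, 1.220000) = -0.908400
  k2 = f(1.080000, 1.147328) = -0.736362
  y ← 1.220000 + (0.08/2)·(-0.908400 + (-0.736362)) = 1.154210
y(1.08) ≈ 1.1542

1.1542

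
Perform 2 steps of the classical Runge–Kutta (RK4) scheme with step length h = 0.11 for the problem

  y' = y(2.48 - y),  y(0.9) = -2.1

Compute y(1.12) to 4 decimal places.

RK4: k1 = f(x_n, y_n); k2 = f(x_n + h/2, y_n + (h/2)·k1); k3 = f(x_n + h/2, y_n + (h/2)·k2); k4 = f(x_n + h, y_n + h·k3); y_{n+1} = y_n + (h/6)·(k1 + 2k2 + 2k3 + k4).
x=0.900000, y=-2.100000:
  k1 = f(0.900000, -2.100000) = -9.618000
  k2 = f(0.955000, -2.628990) = -13.431484
  k3 = f(0.955000, -2.838732) = -15.098451
  k4 = f(1.010000, -3.760830) = -23.470697
  y ← -2.100000 + (0.11/6)·(k1 + 2k2 + 2k3 + k4) = -3.752724
x=1.010000, y=-3.752724:
  k1 = f(1.010000, -3.752724) = -23.389690
  k2 = f(1.065000, -5.039157) = -37.890209
  k3 = f(1.065000, -5.836685) = -48.541874
  k4 = f(1.120000, -9.092330) = -105.219440
  y ← -3.752724 + (0.11/6)·(k1 + 2k2 + 2k3 + k4) = -9.279734
y(1.12) ≈ -9.2797

-9.2797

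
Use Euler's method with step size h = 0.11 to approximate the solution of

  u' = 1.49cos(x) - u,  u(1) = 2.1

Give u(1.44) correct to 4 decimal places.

1.5270

Euler: u_{n+1} = u_n + h·f(x_n, u_n).
x=1.000000, u=2.100000: f=-1.294950 → u ← 2.100000 + 0.11·(-1.294950) = 1.957556
x=1.110000, u=1.957556: f=-1.295010 → u ← 1.957556 + 0.11·(-1.295010) = 1.815104
x=1.220000, u=1.815104: f=-1.303072 → u ← 1.815104 + 0.11·(-1.303072) = 1.671767
x=1.330000, u=1.671767: f=-1.316437 → u ← 1.671767 + 0.11·(-1.316437) = 1.526958
u(1.44) ≈ 1.5270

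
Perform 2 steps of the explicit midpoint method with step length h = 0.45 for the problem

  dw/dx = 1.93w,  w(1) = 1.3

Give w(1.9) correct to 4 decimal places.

6.5558

Midpoint: k1 = f(x_n, w_n); k2 = f(x_n + h/2, w_n + (h/2)·k1); w_{n+1} = w_n + h·k2.
x=1.000000, w=1.300000:
  k1 = f(1.000000, 1.300000) = 2.509000
  k2 = f(1.225000, 1.864525) = 3.598533
  w ← 1.300000 + 0.45·3.598533 = 2.919340
x=1.450000, w=2.919340:
  k1 = f(1.450000, 2.919340) = 5.634326
  k2 = f(1.675000, 4.187063) = 8.081032
  w ← 2.919340 + 0.45·8.081032 = 6.555804
w(1.9) ≈ 6.5558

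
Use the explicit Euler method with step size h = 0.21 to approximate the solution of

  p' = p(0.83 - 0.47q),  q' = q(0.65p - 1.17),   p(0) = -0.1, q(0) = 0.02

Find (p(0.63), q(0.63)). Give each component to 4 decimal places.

Euler on (p,q): p_{n+1} = p_n + h·p', q_{n+1} = q_n + h·q'.
0.000000: (-0.100000, 0.020000); f=(-0.082060, -0.024700) → (-0.117233, 0.014813)
0.210000: (-0.117233, 0.014813); f=(-0.096487, -0.018460) → (-0.137495, 0.010936)
0.420000: (-0.137495, 0.010936); f=(-0.113414, -0.013773) → (-0.161312, 0.008044)
(p(0.63), q(0.63)) ≈ (-0.1613, 0.0080)

-0.1613, 0.0080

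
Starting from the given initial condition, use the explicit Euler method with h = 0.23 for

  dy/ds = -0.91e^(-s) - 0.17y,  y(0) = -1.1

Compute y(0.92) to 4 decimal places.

Euler: y_{n+1} = y_n + h·f(s_n, y_n).
s=0.000000, y=-1.100000: f=-0.723000 → y ← -1.100000 + 0.23·(-0.723000) = -1.266290
s=0.230000, y=-1.266290: f=-0.507756 → y ← -1.266290 + 0.23·(-0.507756) = -1.383074
s=0.460000, y=-1.383074: f=-0.339346 → y ← -1.383074 + 0.23·(-0.339346) = -1.461123
s=0.690000, y=-1.461123: f=-0.208043 → y ← -1.461123 + 0.23·(-0.208043) = -1.508973
y(0.92) ≈ -1.5090

-1.5090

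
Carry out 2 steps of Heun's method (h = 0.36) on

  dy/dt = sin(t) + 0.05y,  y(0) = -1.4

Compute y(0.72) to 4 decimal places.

Heun: k1 = f(t_n, y_n); k2 = f(t_n + h, y_n + h·k1); y_{n+1} = y_n + (h/2)·(k1 + k2).
t=0.000000, y=-1.400000:
  k1 = f(0.000000, -1.400000) = -0.070000
  k2 = f(0.360000, -1.425200) = 0.281014
  y ← -1.400000 + (0.36/2)·(-0.070000 + 0.281014) = -1.362017
t=0.360000, y=-1.362017:
  k1 = f(0.360000, -1.362017) = 0.284173
  k2 = f(0.720000, -1.259715) = 0.596399
  y ← -1.362017 + (0.36/2)·(0.284173 + 0.596399) = -1.203514
y(0.72) ≈ -1.2035

-1.2035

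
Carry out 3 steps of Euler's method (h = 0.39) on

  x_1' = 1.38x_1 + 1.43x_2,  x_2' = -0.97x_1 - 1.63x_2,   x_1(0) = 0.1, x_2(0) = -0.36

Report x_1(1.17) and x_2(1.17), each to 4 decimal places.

-0.2805, 0.0470

Euler on (x_1,x_2): x_1_{n+1} = x_1_n + h·x_1', x_2_{n+1} = x_2_n + h·x_2'.
0.000000: (0.100000, -0.360000); f=(-0.376800, 0.489800) → (-0.046952, -0.168978)
0.390000: (-0.046952, -0.168978); f=(-0.306432, 0.320978) → (-0.166461, -0.043797)
0.780000: (-0.166461, -0.043797); f=(-0.292345, 0.232855) → (-0.280475, 0.047017)
(x_1(1.17), x_2(1.17)) ≈ (-0.2805, 0.0470)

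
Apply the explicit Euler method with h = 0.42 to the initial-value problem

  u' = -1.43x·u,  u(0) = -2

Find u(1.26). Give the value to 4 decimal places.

Euler: u_{n+1} = u_n + h·f(x_n, u_n).
x=0.000000, u=-2.000000: f=0.000000 → u ← -2.000000 + 0.42·0.000000 = -2.000000
x=0.420000, u=-2.000000: f=1.201200 → u ← -2.000000 + 0.42·1.201200 = -1.495496
x=0.840000, u=-1.495496: f=1.796390 → u ← -1.495496 + 0.42·1.796390 = -0.741012
u(1.26) ≈ -0.7410

-0.7410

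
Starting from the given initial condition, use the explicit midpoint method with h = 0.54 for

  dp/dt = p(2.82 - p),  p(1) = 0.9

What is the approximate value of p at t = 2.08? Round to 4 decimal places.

2.4910

Midpoint: k1 = f(t_n, p_n); k2 = f(t_n + h/2, p_n + (h/2)·k1); p_{n+1} = p_n + h·k2.
t=1.000000, p=0.900000:
  k1 = f(1.000000, 0.900000) = 1.728000
  k2 = f(1.270000, 1.366560) = 1.986213
  p ← 0.900000 + 0.54·1.986213 = 1.972555
t=1.540000, p=1.972555:
  k1 = f(1.540000, 1.972555) = 1.671632
  k2 = f(1.810000, 2.423896) = 0.960116
  p ← 1.972555 + 0.54·0.960116 = 2.491017
p(2.08) ≈ 2.4910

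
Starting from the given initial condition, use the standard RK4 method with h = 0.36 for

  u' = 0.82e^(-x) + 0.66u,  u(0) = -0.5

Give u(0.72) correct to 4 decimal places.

RK4: k1 = f(x_n, u_n); k2 = f(x_n + h/2, u_n + (h/2)·k1); k3 = f(x_n + h/2, u_n + (h/2)·k2); k4 = f(x_n + h, u_n + h·k3); u_{n+1} = u_n + (h/6)·(k1 + 2k2 + 2k3 + k4).
x=0.000000, u=-0.500000:
  k1 = f(0.000000, -0.500000) = 0.490000
  k2 = f(0.180000, -0.411800) = 0.413134
  k3 = f(0.180000, -0.425636) = 0.404002
  k4 = f(0.360000, -0.354559) = 0.338085
  u ← -0.500000 + (0.36/6)·(k1 + 2k2 + 2k3 + k4) = -0.352259
x=0.360000, u=-0.352259:
  k1 = f(0.360000, -0.352259) = 0.339604
  k2 = f(0.540000, -0.291130) = 0.285708
  k3 = f(0.540000, -0.300831) = 0.279305
  k4 = f(0.720000, -0.251709) = 0.233009
  u ← -0.352259 + (0.36/6)·(k1 + 2k2 + 2k3 + k4) = -0.250100
u(0.72) ≈ -0.2501

-0.2501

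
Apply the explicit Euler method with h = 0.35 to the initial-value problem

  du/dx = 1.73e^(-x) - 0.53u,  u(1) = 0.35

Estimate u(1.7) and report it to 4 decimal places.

Euler: u_{n+1} = u_n + h·f(x_n, u_n).
x=1.000000, u=0.350000: f=0.450931 → u ← 0.350000 + 0.35·0.450931 = 0.507826
x=1.350000, u=0.507826: f=0.179338 → u ← 0.507826 + 0.35·0.179338 = 0.570594
u(1.7) ≈ 0.5706

0.5706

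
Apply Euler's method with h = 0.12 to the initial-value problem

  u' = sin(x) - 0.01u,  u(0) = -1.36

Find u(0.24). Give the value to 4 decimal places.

Euler: u_{n+1} = u_n + h·f(x_n, u_n).
x=0.000000, u=-1.360000: f=0.013600 → u ← -1.360000 + 0.12·0.013600 = -1.358368
x=0.120000, u=-1.358368: f=0.133296 → u ← -1.358368 + 0.12·0.133296 = -1.342372
u(0.24) ≈ -1.3424

-1.3424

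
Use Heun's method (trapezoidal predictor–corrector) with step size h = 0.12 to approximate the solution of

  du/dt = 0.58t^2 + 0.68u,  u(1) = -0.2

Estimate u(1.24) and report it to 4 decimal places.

Heun: k1 = f(t_n, u_n); k2 = f(t_n + h, u_n + h·k1); u_{n+1} = u_n + (h/2)·(k1 + k2).
t=1.000000, u=-0.200000:
  k1 = f(1.000000, -0.200000) = 0.444000
  k2 = f(1.120000, -0.146720) = 0.627782
  u ← -0.200000 + (0.12/2)·(0.444000 + 0.627782) = -0.135693
t=1.120000, u=-0.135693:
  k1 = f(1.120000, -0.135693) = 0.635281
  k2 = f(1.240000, -0.059459) = 0.851376
  u ← -0.135693 + (0.12/2)·(0.635281 + 0.851376) = -0.046494
u(1.24) ≈ -0.0465

-0.0465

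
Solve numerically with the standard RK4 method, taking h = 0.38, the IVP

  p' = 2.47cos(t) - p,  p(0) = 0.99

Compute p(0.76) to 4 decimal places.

RK4: k1 = f(t_n, p_n); k2 = f(t_n + h/2, p_n + (h/2)·k1); k3 = f(t_n + h/2, p_n + (h/2)·k2); k4 = f(t_n + h, p_n + h·k3); p_{n+1} = p_n + (h/6)·(k1 + 2k2 + 2k3 + k4).
t=0.000000, p=0.990000:
  k1 = f(0.000000, 0.990000) = 1.480000
  k2 = f(0.190000, 1.271200) = 1.154350
  k3 = f(0.190000, 1.209327) = 1.216224
  k4 = f(0.380000, 1.452165) = 0.841637
  p ← 0.990000 + (0.38/6)·(k1 + 2k2 + 2k3 + k4) = 1.437310
t=0.380000, p=1.437310:
  k1 = f(0.380000, 1.437310) = 0.856492
  k2 = f(0.570000, 1.600043) = 0.479452
  k3 = f(0.570000, 1.528406) = 0.551090
  k4 = f(0.760000, 1.646724) = 0.143621
  p ← 1.437310 + (0.38/6)·(k1 + 2k2 + 2k3 + k4) = 1.631186
p(0.76) ≈ 1.6312

1.6312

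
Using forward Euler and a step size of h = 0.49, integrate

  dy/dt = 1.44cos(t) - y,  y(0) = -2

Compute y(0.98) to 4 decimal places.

Euler: y_{n+1} = y_n + h·f(t_n, y_n).
t=0.000000, y=-2.000000: f=3.440000 → y ← -2.000000 + 0.49·3.440000 = -0.314400
t=0.490000, y=-0.314400: f=1.584959 → y ← -0.314400 + 0.49·1.584959 = 0.462230
y(0.98) ≈ 0.4622

0.4622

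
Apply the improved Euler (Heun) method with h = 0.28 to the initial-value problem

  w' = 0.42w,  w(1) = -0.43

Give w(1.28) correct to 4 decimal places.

Heun: k1 = f(x_n, w_n); k2 = f(x_n + h, w_n + h·k1); w_{n+1} = w_n + (h/2)·(k1 + k2).
x=1.000000, w=-0.430000:
  k1 = f(1.000000, -0.430000) = -0.180600
  k2 = f(1.280000, -0.480568) = -0.201839
  w ← -0.430000 + (0.28/2)·(-0.180600 + (-0.201839)) = -0.483541
w(1.28) ≈ -0.4835

-0.4835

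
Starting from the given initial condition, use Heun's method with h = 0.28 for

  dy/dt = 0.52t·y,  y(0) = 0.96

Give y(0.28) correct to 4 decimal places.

0.9796

Heun: k1 = f(t_n, y_n); k2 = f(t_n + h, y_n + h·k1); y_{n+1} = y_n + (h/2)·(k1 + k2).
t=0.000000, y=0.960000:
  k1 = f(0.000000, 0.960000) = 0.000000
  k2 = f(0.280000, 0.960000) = 0.139776
  y ← 0.960000 + (0.28/2)·(0.000000 + 0.139776) = 0.979569
y(0.28) ≈ 0.9796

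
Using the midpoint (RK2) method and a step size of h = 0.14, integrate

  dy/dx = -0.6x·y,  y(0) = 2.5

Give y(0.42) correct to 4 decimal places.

Midpoint: k1 = f(x_n, y_n); k2 = f(x_n + h/2, y_n + (h/2)·k1); y_{n+1} = y_n + h·k2.
x=0.000000, y=2.500000:
  k1 = f(0.000000, 2.500000) = 0.000000
  k2 = f(0.070000, 2.500000) = -0.105000
  y ← 2.500000 + 0.14·(-0.105000) = 2.485300
x=0.140000, y=2.485300:
  k1 = f(0.140000, 2.485300) = -0.208765
  k2 = f(0.210000, 2.470686) = -0.311306
  y ← 2.485300 + 0.14·(-0.311306) = 2.441717
x=0.280000, y=2.441717:
  k1 = f(0.280000, 2.441717) = -0.410208
  k2 = f(0.350000, 2.413002) = -0.506731
  y ← 2.441717 + 0.14·(-0.506731) = 2.370775
y(0.42) ≈ 2.3708

2.3708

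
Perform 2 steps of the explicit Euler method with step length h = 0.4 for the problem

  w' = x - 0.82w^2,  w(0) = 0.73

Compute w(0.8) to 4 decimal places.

Euler: w_{n+1} = w_n + h·f(x_n, w_n).
x=0.000000, w=0.730000: f=-0.436978 → w ← 0.730000 + 0.4·(-0.436978) = 0.555209
x=0.400000, w=0.555209: f=0.147229 → w ← 0.555209 + 0.4·0.147229 = 0.614101
w(0.8) ≈ 0.6141

0.6141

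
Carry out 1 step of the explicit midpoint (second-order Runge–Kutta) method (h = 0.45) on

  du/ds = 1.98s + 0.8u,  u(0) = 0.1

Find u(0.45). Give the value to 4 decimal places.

0.3430

Midpoint: k1 = f(s_n, u_n); k2 = f(s_n + h/2, u_n + (h/2)·k1); u_{n+1} = u_n + h·k2.
s=0.000000, u=0.100000:
  k1 = f(0.000000, 0.100000) = 0.080000
  k2 = f(0.225000, 0.118000) = 0.539900
  u ← 0.100000 + 0.45·0.539900 = 0.342955
u(0.45) ≈ 0.3430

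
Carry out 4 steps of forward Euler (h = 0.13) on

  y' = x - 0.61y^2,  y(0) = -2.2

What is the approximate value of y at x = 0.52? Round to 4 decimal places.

-4.9310

Euler: y_{n+1} = y_n + h·f(x_n, y_n).
x=0.000000, y=-2.200000: f=-2.952400 → y ← -2.200000 + 0.13·(-2.952400) = -2.583812
x=0.130000, y=-2.583812: f=-3.942412 → y ← -2.583812 + 0.13·(-3.942412) = -3.096325
x=0.260000, y=-3.096325: f=-5.588211 → y ← -3.096325 + 0.13·(-5.588211) = -3.822793
x=0.390000, y=-3.822793: f=-8.524385 → y ← -3.822793 + 0.13·(-8.524385) = -4.930963
y(0.52) ≈ -4.9310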